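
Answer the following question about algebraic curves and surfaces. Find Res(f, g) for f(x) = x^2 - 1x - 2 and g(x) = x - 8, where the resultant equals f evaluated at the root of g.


For Res(f, x - c), we evaluate f at x = c.
f(8) = 8^2 - 1*8 - 2
= 64 - 8 - 2
= 56 - 2 = 54
Res(f, g) = 54

54


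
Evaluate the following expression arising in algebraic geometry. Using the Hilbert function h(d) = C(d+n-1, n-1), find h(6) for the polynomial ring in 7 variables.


The Hilbert function for the polynomial ring in 7 variables is:
h(d) = C(d+n-1, n-1)
h(6) = C(6+7-1, 7-1) = C(12, 6)
= 12! / (6! * 6!)
= 924

924


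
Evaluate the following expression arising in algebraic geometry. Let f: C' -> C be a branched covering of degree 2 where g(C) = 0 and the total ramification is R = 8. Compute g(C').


Riemann-Hurwitz formula: 2g' - 2 = d(2g - 2) + R
Given: d = 2, g = 0, R = 8
2g' - 2 = 2*(2*0 - 2) + 8
2g' - 2 = 2*(-2) + 8
2g' - 2 = -4 + 8 = 4
2g' = 6
g' = 3

3


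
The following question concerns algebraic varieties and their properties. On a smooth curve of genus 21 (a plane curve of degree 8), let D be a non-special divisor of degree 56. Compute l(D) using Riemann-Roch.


First, compute the genus of a smooth plane curve of degree 8:
g = (d-1)(d-2)/2 = (8-1)(8-2)/2 = 21
For a non-special divisor D (i.e., h^1(D) = 0), Riemann-Roch gives:
l(D) = deg(D) - g + 1
Since deg(D) = 56 >= 2g - 1 = 41, D is non-special.
l(D) = 56 - 21 + 1 = 36

36


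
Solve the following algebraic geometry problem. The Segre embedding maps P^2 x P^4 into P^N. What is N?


The Segre embedding maps P^m x P^n into P^N via
all products of coordinates from each factor.
N = (m+1)(n+1) - 1
N = (2+1)(4+1) - 1
N = 3*5 - 1
N = 15 - 1 = 14

14


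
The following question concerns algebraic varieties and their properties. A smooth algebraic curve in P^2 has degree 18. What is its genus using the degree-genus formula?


Using the genus formula for smooth plane curves:
g = (d-1)(d-2)/2
g = (18-1)(18-2)/2
g = 17*16/2
g = 272/2 = 136

136


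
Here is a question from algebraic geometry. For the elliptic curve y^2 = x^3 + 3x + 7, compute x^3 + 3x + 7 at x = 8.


Compute x^3 + 3x + 7 at x = 8:
x^3 = 8^3 = 512
3*x = 3*8 = 24
Sum: 512 + 24 + 7 = 543

543


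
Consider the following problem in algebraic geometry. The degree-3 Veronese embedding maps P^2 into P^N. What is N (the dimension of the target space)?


The Veronese embedding v_d: P^n -> P^N maps each point to all
degree-d monomials in n+1 homogeneous coordinates.
N = C(n+d, d) - 1
N = C(2+3, 3) - 1
N = C(5, 3) - 1
C(5, 3) = 10
N = 10 - 1 = 9

9


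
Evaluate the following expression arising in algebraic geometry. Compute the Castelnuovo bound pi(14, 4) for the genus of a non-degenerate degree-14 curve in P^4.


Castelnuovo's bound: write d - 1 = m(r-1) + epsilon with 0 <= epsilon < r-1.
d - 1 = 14 - 1 = 13
r - 1 = 4 - 1 = 3
13 = 4*3 + 1, so m = 4, epsilon = 1
pi(d, r) = m(m-1)(r-1)/2 + m*epsilon
= 4*3*3/2 + 4*1
= 36/2 + 4
= 18 + 4 = 22

22


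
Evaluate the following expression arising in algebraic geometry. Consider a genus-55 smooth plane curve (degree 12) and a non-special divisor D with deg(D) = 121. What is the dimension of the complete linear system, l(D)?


First, compute the genus of a smooth plane curve of degree 12:
g = (d-1)(d-2)/2 = (12-1)(12-2)/2 = 55
For a non-special divisor D (i.e., h^1(D) = 0), Riemann-Roch gives:
l(D) = deg(D) - g + 1
Since deg(D) = 121 >= 2g - 1 = 109, D is non-special.
l(D) = 121 - 55 + 1 = 67

67


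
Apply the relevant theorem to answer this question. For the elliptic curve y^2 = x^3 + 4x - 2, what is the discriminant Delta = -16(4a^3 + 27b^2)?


Compute each component:
4a^3 = 4*4^3 = 4*64 = 256
27b^2 = 27*(-2)^2 = 27*4 = 108
4a^3 + 27b^2 = 256 + 108 = 364
Delta = -16*364 = -5824

-5824


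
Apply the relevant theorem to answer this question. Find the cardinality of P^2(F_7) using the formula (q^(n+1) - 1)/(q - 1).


P^2(F_7) has (q^(n+1) - 1)/(q - 1) points.
= 7^2 + 7^1 + 7^0
= 49 + 7 + 1
= 57

57


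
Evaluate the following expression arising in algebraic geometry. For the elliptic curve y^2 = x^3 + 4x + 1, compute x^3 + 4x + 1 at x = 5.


Compute x^3 + 4x + 1 at x = 5:
x^3 = 5^3 = 125
4*x = 4*5 = 20
Sum: 125 + 20 + 1 = 146

146


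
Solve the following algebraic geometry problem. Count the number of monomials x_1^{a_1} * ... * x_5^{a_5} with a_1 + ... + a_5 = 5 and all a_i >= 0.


The number of degree-5 monomials in 5 variables is C(d+n-1, n-1).
= C(5+5-1, 5-1) = C(9, 4)
= 126

126


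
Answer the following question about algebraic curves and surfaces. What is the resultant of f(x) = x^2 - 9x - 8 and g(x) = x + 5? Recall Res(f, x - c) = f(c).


For Res(f, x - c), we evaluate f at x = c.
f(-5) = (-5)^2 - 9*(-5) - 8
= 25 + 45 - 8
= 70 - 8 = 62
Res(f, g) = 62

62


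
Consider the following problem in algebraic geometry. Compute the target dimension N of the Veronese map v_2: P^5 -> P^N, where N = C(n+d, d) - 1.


The Veronese embedding v_d: P^n -> P^N maps each point to all
degree-d monomials in n+1 homogeneous coordinates.
N = C(n+d, d) - 1
N = C(5+2, 2) - 1
N = C(7, 2) - 1
C(7, 2) = 21
N = 21 - 1 = 20

20


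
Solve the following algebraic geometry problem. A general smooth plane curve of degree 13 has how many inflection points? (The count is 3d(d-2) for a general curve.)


For a general smooth plane curve C of degree d, the inflection points are
the intersection of C with its Hessian curve, which has degree 3(d-2).
By Bezout, the total intersection number is d * 3(d-2) = 13 * 33 = 429.
For a general curve every flex is ordinary, so each contributes
multiplicity 1 to C·Hess(C), and the number of distinct inflection
points is 3d(d-2).
Inflection points = 3*13*(13-2) = 3*13*11 = 429

429


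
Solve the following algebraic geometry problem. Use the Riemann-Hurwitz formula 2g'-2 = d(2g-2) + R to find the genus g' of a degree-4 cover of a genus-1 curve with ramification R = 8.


Riemann-Hurwitz formula: 2g' - 2 = d(2g - 2) + R
Given: d = 4, g = 1, R = 8
2g' - 2 = 4*(2*1 - 2) + 8
2g' - 2 = 4*0 + 8
2g' - 2 = 0 + 8 = 8
2g' = 10
g' = 5

5


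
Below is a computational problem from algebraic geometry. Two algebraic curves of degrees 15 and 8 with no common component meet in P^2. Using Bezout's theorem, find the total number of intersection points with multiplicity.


Bezout's theorem states the intersection count equals the product of degrees.
Intersection count = 15 * 8 = 120

120


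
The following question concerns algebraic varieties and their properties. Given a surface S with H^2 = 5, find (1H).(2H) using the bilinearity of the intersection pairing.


Using bilinearity of the intersection pairing on a surface S:
(aH).(bH) = ab * (H.H)
We have H^2 = 5.
D.E = (1H).(2H) = 1*2*5
= 2*5
= 10

10


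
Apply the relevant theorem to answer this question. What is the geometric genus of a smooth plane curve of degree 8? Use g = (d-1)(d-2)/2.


Using the genus formula for smooth plane curves:
g = (d-1)(d-2)/2
g = (8-1)(8-2)/2
g = 7*6/2
g = 42/2 = 21

21


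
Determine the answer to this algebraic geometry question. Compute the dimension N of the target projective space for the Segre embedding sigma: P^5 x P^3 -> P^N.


The Segre embedding maps P^m x P^n into P^N via
all products of coordinates from each factor.
N = (m+1)(n+1) - 1
N = (5+1)(3+1) - 1
N = 6*4 - 1
N = 24 - 1 = 23

23


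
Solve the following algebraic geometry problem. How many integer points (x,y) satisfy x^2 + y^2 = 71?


Systematically check integer values of x where x^2 <= 71.
For each valid x, check if 71 - x^2 is a perfect square.
Total integer solutions found: 0

0


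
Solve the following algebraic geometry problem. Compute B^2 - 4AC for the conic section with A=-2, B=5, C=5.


The discriminant of a conic Ax^2 + Bxy + Cy^2 + ... = 0 is B^2 - 4AC.
B^2 = 5^2 = 25
4AC = 4*(-2)*5 = -40
Discriminant = 25 + 40 = 65

65


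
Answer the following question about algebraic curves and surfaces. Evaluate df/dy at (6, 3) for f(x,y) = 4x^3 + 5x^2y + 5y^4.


df/dy = 5*x^2 + 4*5*y^3
At (6,3): 5*6^2 + 4*5*3^3
= 180 + 540
= 720

720


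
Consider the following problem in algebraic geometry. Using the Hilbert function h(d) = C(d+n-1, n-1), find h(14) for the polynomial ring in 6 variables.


The Hilbert function for the polynomial ring in 6 variables is:
h(d) = C(d+n-1, n-1)
h(14) = C(14+6-1, 6-1) = C(19, 5)
= 19! / (5! * 14!)
= 11628

11628


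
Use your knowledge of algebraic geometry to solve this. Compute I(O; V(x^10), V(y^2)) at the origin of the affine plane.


The intersection multiplicity of V(x^a) and V(y^b) at the origin is:
I(O; V(x^10), V(y^2)) = dim_k(k[x,y]/(x^10, y^2))
A basis for k[x,y]/(x^10, y^2) is the set of monomials x^i * y^j
where 0 <= i < 10 and 0 <= j < 2.
The number of such monomials is 10 * 2 = 20

20


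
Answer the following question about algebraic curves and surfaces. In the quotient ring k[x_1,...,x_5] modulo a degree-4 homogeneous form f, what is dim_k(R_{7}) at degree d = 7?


For R = k[x_1,...,x_n]/(f) with f homogeneous of degree e:
The Hilbert series is (1 - t^e)/(1 - t)^n.
So h(d) = C(d+n-1, n-1) - C(d-e+n-1, n-1) for d >= e.
With n=5, e=4, d=7:
C(7+5-1, 5-1) = C(11, 4) = 330
C(7-4+5-1, 5-1) = C(7, 4) = 35
h(7) = 330 - 35 = 295

295


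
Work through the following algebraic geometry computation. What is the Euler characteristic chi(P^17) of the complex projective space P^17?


The complex projective space P^17 has one cell in each even real dimension 0, 2, ..., 34.
The cohomology groups are H^{2k}(P^17) = Z for k = 0,...,17, and 0 otherwise.
Euler characteristic = sum of Betti numbers = 1 per even-dimensional cohomology group.
chi(P^17) = 17 + 1 = 18

18


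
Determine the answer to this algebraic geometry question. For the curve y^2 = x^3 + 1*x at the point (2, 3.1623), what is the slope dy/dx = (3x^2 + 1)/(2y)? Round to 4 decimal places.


Using implicit differentiation of y^2 = x^3 + 1*x:
2y * dy/dx = 3x^2 + 1
dy/dx = (3x^2 + 1)/(2y)
Numerator: 3*2^2 + 1 = 13
Denominator: 2*3.1623 = 6.3246
dy/dx = 13/6.3246 = 2.0555

2.0555


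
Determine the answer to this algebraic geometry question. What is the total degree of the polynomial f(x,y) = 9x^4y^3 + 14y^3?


Examine each term for its total degree (sum of exponents).
  Term '9x^4y^3' has total degree 4+3 = 7.
  Term '14y^3' has total degree 0+3 = 3.
The maximum total degree among all terms is 7.

7


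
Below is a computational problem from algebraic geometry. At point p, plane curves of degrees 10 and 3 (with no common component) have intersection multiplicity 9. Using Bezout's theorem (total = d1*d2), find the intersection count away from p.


By Bezout's theorem, the total intersection number is d1 * d2.
Total = 10 * 3 = 30
Intersection multiplicity at p = 9
Remaining intersections = 30 - 9 = 21

21


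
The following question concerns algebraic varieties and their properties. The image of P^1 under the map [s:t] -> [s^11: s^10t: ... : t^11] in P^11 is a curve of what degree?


The rational normal curve in P^11 is the image of P^1 under the 11-uple Veronese.
A general hyperplane in P^11 pulls back to a degree-11 form on P^1, which has 11 zeros,
so the curve meets a general hyperplane in 11 points. Degree = 11.

11


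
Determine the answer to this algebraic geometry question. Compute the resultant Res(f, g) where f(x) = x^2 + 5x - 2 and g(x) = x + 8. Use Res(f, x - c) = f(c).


For Res(f, x - c), we evaluate f at x = c.
f(-8) = (-8)^2 + 5*(-8) - 2
= 64 - 40 - 2
= 24 - 2 = 22
Res(f, g) = 22

22


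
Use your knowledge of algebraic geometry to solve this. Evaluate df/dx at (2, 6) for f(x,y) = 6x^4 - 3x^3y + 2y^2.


df/dx = 4*6*x^3 + 3*(-3)*x^2*y
At (2,6): 4*6*2^3 + 3*(-3)*2^2*6
= 192 - 216
= -24

-24


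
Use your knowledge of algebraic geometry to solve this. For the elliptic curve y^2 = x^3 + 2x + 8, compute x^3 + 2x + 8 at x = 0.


Compute x^3 + 2x + 8 at x = 0:
x^3 = 0^3 = 0
2*x = 2*0 = 0
Sum: 0 + 0 + 8 = 8

8


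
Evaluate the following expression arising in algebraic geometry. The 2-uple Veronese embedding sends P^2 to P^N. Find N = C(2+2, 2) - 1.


The Veronese embedding v_d: P^n -> P^N maps each point to all
degree-d monomials in n+1 homogeneous coordinates.
N = C(n+d, d) - 1
N = C(2+2, 2) - 1
N = C(4, 2) - 1
C(4, 2) = 6
N = 6 - 1 = 5

5


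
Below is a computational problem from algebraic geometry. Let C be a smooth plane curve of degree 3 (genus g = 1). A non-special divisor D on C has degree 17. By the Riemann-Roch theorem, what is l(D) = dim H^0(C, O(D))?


First, compute the genus of a smooth plane curve of degree 3:
g = (d-1)(d-2)/2 = (3-1)(3-2)/2 = 1
For a non-special divisor D (i.e., h^1(D) = 0), Riemann-Roch gives:
l(D) = deg(D) - g + 1
Since deg(D) = 17 >= 2g - 1 = 1, D is non-special.
l(D) = 17 - 1 + 1 = 17

17


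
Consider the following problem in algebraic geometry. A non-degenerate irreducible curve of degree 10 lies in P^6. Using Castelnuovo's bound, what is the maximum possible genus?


Castelnuovo's bound: write d - 1 = m(r-1) + epsilon with 0 <= epsilon < r-1.
d - 1 = 10 - 1 = 9
r - 1 = 6 - 1 = 5
9 = 1*5 + 4, so m = 1, epsilon = 4
pi(d, r) = m(m-1)(r-1)/2 + m*epsilon
= 1*0*5/2 + 1*4
= 0/2 + 4
= 0 + 4 = 4

4


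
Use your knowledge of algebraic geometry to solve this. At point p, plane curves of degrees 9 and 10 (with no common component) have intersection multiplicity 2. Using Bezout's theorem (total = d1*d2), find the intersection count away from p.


By Bezout's theorem, the total intersection number is d1 * d2.
Total = 9 * 10 = 90
Intersection multiplicity at p = 2
Remaining intersections = 90 - 2 = 88

88


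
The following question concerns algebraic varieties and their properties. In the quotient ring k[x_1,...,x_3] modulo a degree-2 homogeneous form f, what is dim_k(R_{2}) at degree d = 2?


For R = k[x_1,...,x_n]/(f) with f homogeneous of degree e:
The Hilbert series is (1 - t^e)/(1 - t)^n.
So h(d) = C(d+n-1, n-1) - C(d-e+n-1, n-1) for d >= e.
With n=3, e=2, d=2:
C(2+3-1, 3-1) = C(4, 2) = 6
C(2-2+3-1, 3-1) = C(2, 2) = 1
h(2) = 6 - 1 = 5

5


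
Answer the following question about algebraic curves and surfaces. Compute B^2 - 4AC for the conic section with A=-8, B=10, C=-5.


The discriminant of a conic Ax^2 + Bxy + Cy^2 + ... = 0 is B^2 - 4AC.
B^2 = 10^2 = 100
4AC = 4*(-8)*(-5) = 160
Discriminant = 100 - 160 = -60

-60


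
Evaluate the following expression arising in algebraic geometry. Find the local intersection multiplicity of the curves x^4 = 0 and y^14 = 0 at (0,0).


The intersection multiplicity of V(x^a) and V(y^b) at the origin is:
I(O; V(x^4), V(y^14)) = dim_k(k[x,y]/(x^4, y^14))
A basis for k[x,y]/(x^4, y^14) is the set of monomials x^i * y^j
where 0 <= i < 4 and 0 <= j < 14.
The number of such monomials is 4 * 14 = 56

56


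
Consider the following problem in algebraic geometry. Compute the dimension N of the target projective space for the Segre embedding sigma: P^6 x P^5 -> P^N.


The Segre embedding maps P^m x P^n into P^N via
all products of coordinates from each factor.
N = (m+1)(n+1) - 1
N = (6+1)(5+1) - 1
N = 7*6 - 1
N = 42 - 1 = 41

41


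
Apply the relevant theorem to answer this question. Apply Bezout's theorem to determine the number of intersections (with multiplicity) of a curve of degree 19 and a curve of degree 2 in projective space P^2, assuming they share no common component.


Bezout's theorem states the intersection count equals the product of degrees.
Intersection count = 19 * 2 = 38

38


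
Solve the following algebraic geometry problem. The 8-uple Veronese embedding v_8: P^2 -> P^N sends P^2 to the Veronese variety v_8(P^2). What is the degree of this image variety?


The Veronese variety v_8(P^2) has degree d^r.
d^r = 8^2 = 64

64


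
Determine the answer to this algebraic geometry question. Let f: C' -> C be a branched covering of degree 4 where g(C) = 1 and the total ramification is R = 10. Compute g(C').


Riemann-Hurwitz formula: 2g' - 2 = d(2g - 2) + R
Given: d = 4, g = 1, R = 10
2g' - 2 = 4*(2*1 - 2) + 10
2g' - 2 = 4*0 + 10
2g' - 2 = 0 + 10 = 10
2g' = 12
g' = 6

6


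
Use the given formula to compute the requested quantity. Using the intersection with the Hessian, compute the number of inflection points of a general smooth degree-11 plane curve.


For a general smooth plane curve C of degree d, the inflection points are
the intersection of C with its Hessian curve, which has degree 3(d-2).
By Bezout, the total intersection number is d * 3(d-2) = 11 * 27 = 297.
For a general curve every flex is ordinary, so each contributes
multiplicity 1 to C·Hess(C), and the number of distinct inflection
points is 3d(d-2).
Inflection points = 3*11*(11-2) = 3*11*9 = 297

297


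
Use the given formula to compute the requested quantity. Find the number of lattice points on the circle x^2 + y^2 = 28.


Systematically check integer values of x where x^2 <= 28.
For each valid x, check if 28 - x^2 is a perfect square.
Total integer solutions found: 0

0


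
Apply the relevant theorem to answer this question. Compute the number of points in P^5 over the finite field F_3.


P^5(F_3) has (q^(n+1) - 1)/(q - 1) points.
= 3^5 + 3^4 + 3^3 + 3^2 + 3^1 + 3^0
= 243 + 81 + 27 + 9 + 3 + 1
= 364

364


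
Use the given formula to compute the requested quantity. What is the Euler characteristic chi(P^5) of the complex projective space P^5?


The complex projective space P^5 has one cell in each even real dimension 0, 2, ..., 10.
The cohomology groups are H^{2k}(P^5) = Z for k = 0,...,5, and 0 otherwise.
Euler characteristic = sum of Betti numbers = 1 per even-dimensional cohomology group.
chi(P^5) = 5 + 1 = 6

6


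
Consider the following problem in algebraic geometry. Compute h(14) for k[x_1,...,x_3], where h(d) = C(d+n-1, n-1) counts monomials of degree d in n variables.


The Hilbert function for the polynomial ring in 3 variables is:
h(d) = C(d+n-1, n-1)
h(14) = C(14+3-1, 3-1) = C(16, 2)
= 16! / (2! * 14!)
= 120

120


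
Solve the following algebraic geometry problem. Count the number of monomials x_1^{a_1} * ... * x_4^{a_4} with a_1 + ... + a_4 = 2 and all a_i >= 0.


The number of degree-2 monomials in 4 variables is C(d+n-1, n-1).
= C(2+4-1, 4-1) = C(5, 3)
= 10

10


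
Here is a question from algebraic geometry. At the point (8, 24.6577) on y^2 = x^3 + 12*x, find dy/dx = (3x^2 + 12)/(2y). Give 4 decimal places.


Using implicit differentiation of y^2 = x^3 + 12*x:
2y * dy/dx = 3x^2 + 12
dy/dx = (3x^2 + 12)/(2y)
Numerator: 3*8^2 + 12 = 204
Denominator: 2*24.6577 = 49.3154
dy/dx = 204/49.3154 = 4.1366

4.1366


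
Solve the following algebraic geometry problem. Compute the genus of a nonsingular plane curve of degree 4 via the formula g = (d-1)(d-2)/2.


Using the genus formula for smooth plane curves:
g = (d-1)(d-2)/2
g = (4-1)(4-2)/2
g = 3*2/2
g = 6/2 = 3

3


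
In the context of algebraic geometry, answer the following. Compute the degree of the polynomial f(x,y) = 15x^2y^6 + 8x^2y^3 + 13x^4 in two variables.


Examine each term for its total degree (sum of exponents).
  Term '15x^2y^6' has total degree 2+6 = 8.
  Term '8x^2y^3' has total degree 2+3 = 5.
  Term '13x^4' has total degree 4+0 = 4.
The maximum total degree among all terms is 8.

8


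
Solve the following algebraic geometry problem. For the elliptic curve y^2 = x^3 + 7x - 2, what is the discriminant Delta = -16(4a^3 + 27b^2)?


Compute each component:
4a^3 = 4*7^3 = 4*343 = 1372
27b^2 = 27*(-2)^2 = 27*4 = 108
4a^3 + 27b^2 = 1372 + 108 = 1480
Delta = -16*1480 = -23680

-23680


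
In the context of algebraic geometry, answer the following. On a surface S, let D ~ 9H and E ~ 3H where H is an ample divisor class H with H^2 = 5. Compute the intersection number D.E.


Using bilinearity of the intersection pairing on a surface S:
(aH).(bH) = ab * (H.H)
We have H^2 = 5.
D.E = (9H).(3H) = 9*3*5
= 27*5
= 135

135


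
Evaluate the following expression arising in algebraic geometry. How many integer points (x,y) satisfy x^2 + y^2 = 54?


Systematically check integer values of x where x^2 <= 54.
For each valid x, check if 54 - x^2 is a perfect square.
Total integer solutions found: 0

0


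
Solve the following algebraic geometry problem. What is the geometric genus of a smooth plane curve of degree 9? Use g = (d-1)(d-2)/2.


Using the genus formula for smooth plane curves:
g = (d-1)(d-2)/2
g = (9-1)(9-2)/2
g = 8*7/2
g = 56/2 = 28

28


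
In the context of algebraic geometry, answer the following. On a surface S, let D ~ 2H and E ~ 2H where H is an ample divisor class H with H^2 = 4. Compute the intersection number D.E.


Using bilinearity of the intersection pairing on a surface S:
(aH).(bH) = ab * (H.H)
We have H^2 = 4.
D.E = (2H).(2H) = 2*2*4
= 4*4
= 16

16


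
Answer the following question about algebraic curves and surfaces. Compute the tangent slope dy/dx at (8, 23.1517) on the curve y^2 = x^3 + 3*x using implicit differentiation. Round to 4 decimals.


Using implicit differentiation of y^2 = x^3 + 3*x:
2y * dy/dx = 3x^2 + 3
dy/dx = (3x^2 + 3)/(2y)
Numerator: 3*8^2 + 3 = 195
Denominator: 2*23.1517 = 46.3034
dy/dx = 195/46.3034 = 4.2114

4.2114


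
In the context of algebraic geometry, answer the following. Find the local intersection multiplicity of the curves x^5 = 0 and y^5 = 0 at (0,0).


The intersection multiplicity of V(x^a) and V(y^b) at the origin is:
I(O; V(x^5), V(y^5)) = dim_k(k[x,y]/(x^5, y^5))
A basis for k[x,y]/(x^5, y^5) is the set of monomials x^i * y^j
where 0 <= i < 5 and 0 <= j < 5.
The number of such monomials is 5 * 5 = 25

25


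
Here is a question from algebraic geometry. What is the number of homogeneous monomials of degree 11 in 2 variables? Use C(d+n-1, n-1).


The number of degree-11 monomials in 2 variables is C(d+n-1, n-1).
= C(11+2-1, 2-1) = C(12, 1)
= 12

12


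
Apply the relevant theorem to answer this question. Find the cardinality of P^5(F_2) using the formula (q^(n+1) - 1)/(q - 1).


P^5(F_2) has (q^(n+1) - 1)/(q - 1) points.
= 2^5 + 2^4 + 2^3 + 2^2 + 2^1 + 2^0
= 32 + 16 + 8 + 4 + 2 + 1
= 63

63


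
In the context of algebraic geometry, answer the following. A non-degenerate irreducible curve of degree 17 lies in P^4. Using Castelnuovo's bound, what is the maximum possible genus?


Castelnuovo's bound: write d - 1 = m(r-1) + epsilon with 0 <= epsilon < r-1.
d - 1 = 17 - 1 = 16
r - 1 = 4 - 1 = 3
16 = 5*3 + 1, so m = 5, epsilon = 1
pi(d, r) = m(m-1)(r-1)/2 + m*epsilon
= 5*4*3/2 + 5*1
= 60/2 + 5
= 30 + 5 = 35

35


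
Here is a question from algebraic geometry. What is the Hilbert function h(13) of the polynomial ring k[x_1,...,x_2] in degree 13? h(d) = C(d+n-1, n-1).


The Hilbert function for the polynomial ring in 2 variables is:
h(d) = C(d+n-1, n-1)
h(13) = C(13+2-1, 2-1) = C(14, 1)
= 14! / (1! * 13!)
= 14

14


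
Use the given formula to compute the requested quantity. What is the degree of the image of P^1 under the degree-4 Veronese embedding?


The Veronese variety v_4(P^1) has degree d^r.
d^r = 4^1 = 4

4


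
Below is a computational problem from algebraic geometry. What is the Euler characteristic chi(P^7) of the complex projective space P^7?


The complex projective space P^7 has one cell in each even real dimension 0, 2, ..., 14.
The cohomology groups are H^{2k}(P^7) = Z for k = 0,...,7, and 0 otherwise.
Euler characteristic = sum of Betti numbers = 1 per even-dimensional cohomology group.
chi(P^7) = 7 + 1 = 8

8


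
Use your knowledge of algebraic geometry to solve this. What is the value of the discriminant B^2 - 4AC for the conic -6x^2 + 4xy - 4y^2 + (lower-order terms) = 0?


The discriminant of a conic Ax^2 + Bxy + Cy^2 + ... = 0 is B^2 - 4AC.
B^2 = 4^2 = 16
4AC = 4*(-6)*(-4) = 96
Discriminant = 16 - 96 = -80

-80


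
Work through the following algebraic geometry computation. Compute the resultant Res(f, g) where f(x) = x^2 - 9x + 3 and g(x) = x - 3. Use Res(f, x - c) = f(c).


For Res(f, x - c), we evaluate f at x = c.
f(3) = 3^2 - 9*3 + 3
= 9 - 27 + 3
= -18 + 3 = -15
Res(f, g) = -15

-15


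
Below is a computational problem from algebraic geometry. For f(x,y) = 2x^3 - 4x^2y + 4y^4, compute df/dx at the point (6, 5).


df/dx = 3*2*x^2 + 2*(-4)*x^1*y
At (6,5): 3*2*6^2 + 2*(-4)*6^1*5
= 216 - 240
= -24

-24


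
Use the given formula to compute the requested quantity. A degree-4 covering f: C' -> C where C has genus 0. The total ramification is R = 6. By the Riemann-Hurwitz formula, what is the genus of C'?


Riemann-Hurwitz formula: 2g' - 2 = d(2g - 2) + R
Given: d = 4, g = 0, R = 6
2g' - 2 = 4*(2*0 - 2) + 6
2g' - 2 = 4*(-2) + 6
2g' - 2 = -8 + 6 = -2
2g' = 0
g' = 0

0


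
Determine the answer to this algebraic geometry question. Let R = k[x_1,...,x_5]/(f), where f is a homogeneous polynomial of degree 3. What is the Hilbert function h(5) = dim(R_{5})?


For R = k[x_1,...,x_n]/(f) with f homogeneous of degree e:
The Hilbert series is (1 - t^e)/(1 - t)^n.
So h(d) = C(d+n-1, n-1) - C(d-e+n-1, n-1) for d >= e.
With n=5, e=3, d=5:
C(5+5-1, 5-1) = C(9, 4) = 126
C(5-3+5-1, 5-1) = C(6, 4) = 15
h(5) = 126 - 15 = 111

111


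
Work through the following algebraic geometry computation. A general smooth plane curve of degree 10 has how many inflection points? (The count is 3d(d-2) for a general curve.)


For a general smooth plane curve C of degree d, the inflection points are
the intersection of C with its Hessian curve, which has degree 3(d-2).
By Bezout, the total intersection number is d * 3(d-2) = 10 * 24 = 240.
For a general curve every flex is ordinary, so each contributes
multiplicity 1 to C·Hess(C), and the number of distinct inflection
points is 3d(d-2).
Inflection points = 3*10*(10-2) = 3*10*8 = 240

240


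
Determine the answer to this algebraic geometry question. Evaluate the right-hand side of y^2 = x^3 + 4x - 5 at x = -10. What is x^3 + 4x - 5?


Compute x^3 + 4x - 5 at x = -10:
x^3 = (-10)^3 = -1000
4*x = 4*(-10) = -40
Sum: -1000 - 40 - 5 = -1045

-1045


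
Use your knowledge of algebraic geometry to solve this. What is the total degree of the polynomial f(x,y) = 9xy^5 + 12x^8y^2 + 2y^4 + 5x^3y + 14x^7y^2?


Examine each term for its total degree (sum of exponents).
  Term '9xy^5' has total degree 1+5 = 6.
  Term '12x^8y^2' has total degree 8+2 = 10.
  Term '2y^4' has total degree 0+4 = 4.
  Term '5x^3y' has total degree 3+1 = 4.
  Term '14x^7y^2' has total degree 7+2 = 9.
The maximum total degree among all terms is 10.

10


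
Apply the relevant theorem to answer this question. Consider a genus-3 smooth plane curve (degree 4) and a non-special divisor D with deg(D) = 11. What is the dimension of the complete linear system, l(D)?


First, compute the genus of a smooth plane curve of degree 4:
g = (d-1)(d-2)/2 = (4-1)(4-2)/2 = 3
For a non-special divisor D (i.e., h^1(D) = 0), Riemann-Roch gives:
l(D) = deg(D) - g + 1
Since deg(D) = 11 >= 2g - 1 = 5, D is non-special.
l(D) = 11 - 3 + 1 = 9

9


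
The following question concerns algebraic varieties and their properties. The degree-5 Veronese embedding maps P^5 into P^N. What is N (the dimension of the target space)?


The Veronese embedding v_d: P^n -> P^N maps each point to all
degree-d monomials in n+1 homogeneous coordinates.
N = C(n+d, d) - 1
N = C(5+5, 5) - 1
N = C(10, 5) - 1
C(10, 5) = 252
N = 252 - 1 = 251

251


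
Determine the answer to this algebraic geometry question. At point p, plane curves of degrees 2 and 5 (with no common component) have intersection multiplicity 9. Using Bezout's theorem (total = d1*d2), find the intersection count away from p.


By Bezout's theorem, the total intersection number is d1 * d2.
Total = 2 * 5 = 10
Intersection multiplicity at p = 9
Remaining intersections = 10 - 9 = 1

1


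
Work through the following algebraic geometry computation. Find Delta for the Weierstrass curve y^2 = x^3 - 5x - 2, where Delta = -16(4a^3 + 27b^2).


Compute each component:
4a^3 = 4*(-5)^3 = 4*(-125) = -500
27b^2 = 27*(-2)^2 = 27*4 = 108
4a^3 + 27b^2 = -500 + 108 = -392
Delta = -16*(-392) = 6272

6272


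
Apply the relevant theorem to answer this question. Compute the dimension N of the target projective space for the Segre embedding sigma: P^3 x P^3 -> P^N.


The Segre embedding maps P^m x P^n into P^N via
all products of coordinates from each factor.
N = (m+1)(n+1) - 1
N = (3+1)(3+1) - 1
N = 4*4 - 1
N = 16 - 1 = 15

15


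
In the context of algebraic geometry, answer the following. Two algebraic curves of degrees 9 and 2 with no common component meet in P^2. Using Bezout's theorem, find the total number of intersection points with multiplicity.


Bezout's theorem states the intersection count equals the product of degrees.
Intersection count = 9 * 2 = 18

18


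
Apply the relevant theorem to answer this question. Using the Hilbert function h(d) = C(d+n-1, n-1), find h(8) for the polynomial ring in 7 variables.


The Hilbert function for the polynomial ring in 7 variables is:
h(d) = C(d+n-1, n-1)
h(8) = C(8+7-1, 7-1) = C(14, 6)
= 14! / (6! * 8!)
= 3003

3003


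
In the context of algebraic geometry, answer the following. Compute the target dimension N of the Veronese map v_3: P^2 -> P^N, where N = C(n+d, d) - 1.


The Veronese embedding v_d: P^n -> P^N maps each point to all
degree-d monomials in n+1 homogeneous coordinates.
N = C(n+d, d) - 1
N = C(2+3, 3) - 1
N = C(5, 3) - 1
C(5, 3) = 10
N = 10 - 1 = 9

9


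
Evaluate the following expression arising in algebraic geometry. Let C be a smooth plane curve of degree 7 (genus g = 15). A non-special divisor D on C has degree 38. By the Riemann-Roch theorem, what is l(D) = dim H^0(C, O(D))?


First, compute the genus of a smooth plane curve of degree 7:
g = (d-1)(d-2)/2 = (7-1)(7-2)/2 = 15
For a non-special divisor D (i.e., h^1(D) = 0), Riemann-Roch gives:
l(D) = deg(D) - g + 1
Since deg(D) = 38 >= 2g - 1 = 29, D is non-special.
l(D) = 38 - 15 + 1 = 24

24


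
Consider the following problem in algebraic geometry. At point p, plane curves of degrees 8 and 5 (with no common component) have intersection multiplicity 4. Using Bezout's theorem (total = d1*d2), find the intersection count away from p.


By Bezout's theorem, the total intersection number is d1 * d2.
Total = 8 * 5 = 40
Intersection multiplicity at p = 4
Remaining intersections = 40 - 4 = 36

36


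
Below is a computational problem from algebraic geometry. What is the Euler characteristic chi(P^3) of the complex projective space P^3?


The complex projective space P^3 has one cell in each even real dimension 0, 2, ..., 6.
The cohomology groups are H^{2k}(P^3) = Z for k = 0,...,3, and 0 otherwise.
Euler characteristic = sum of Betti numbers = 1 per even-dimensional cohomology group.
chi(P^3) = 3 + 1 = 4

4


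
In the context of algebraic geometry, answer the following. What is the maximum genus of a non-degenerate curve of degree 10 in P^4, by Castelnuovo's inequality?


Castelnuovo's bound: write d - 1 = m(r-1) + epsilon with 0 <= epsilon < r-1.
d - 1 = 10 - 1 = 9
r - 1 = 4 - 1 = 3
9 = 3*3 + 0, so m = 3, epsilon = 0
pi(d, r) = m(m-1)(r-1)/2 + m*epsilon
= 3*2*3/2 + 3*0
= 18/2 + 0
= 9 + 0 = 9

9


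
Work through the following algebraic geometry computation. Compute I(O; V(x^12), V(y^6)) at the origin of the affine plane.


The intersection multiplicity of V(x^a) and V(y^b) at the origin is:
I(O; V(x^12), V(y^6)) = dim_k(k[x,y]/(x^12, y^6))
A basis for k[x,y]/(x^12, y^6) is the set of monomials x^i * y^j
where 0 <= i < 12 and 0 <= j < 6.
The number of such monomials is 12 * 6 = 72

72


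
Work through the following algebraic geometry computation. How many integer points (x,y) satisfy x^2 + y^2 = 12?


Systematically check integer values of x where x^2 <= 12.
For each valid x, check if 12 - x^2 is a perfect square.
Total integer solutions found: 0

0


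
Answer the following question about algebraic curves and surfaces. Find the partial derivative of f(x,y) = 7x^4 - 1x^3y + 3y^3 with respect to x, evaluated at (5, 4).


df/dx = 4*7*x^3 + 3*(-1)*x^2*y
At (5,4): 4*7*5^3 + 3*(-1)*5^2*4
= 3500 - 300
= 3200

3200


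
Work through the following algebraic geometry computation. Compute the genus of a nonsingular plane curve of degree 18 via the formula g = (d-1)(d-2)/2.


Using the genus formula for smooth plane curves:
g = (d-1)(d-2)/2
g = (18-1)(18-2)/2
g = 17*16/2
g = 272/2 = 136

136


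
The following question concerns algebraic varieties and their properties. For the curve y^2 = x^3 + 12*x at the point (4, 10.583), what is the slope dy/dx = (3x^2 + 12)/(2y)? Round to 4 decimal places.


Using implicit differentiation of y^2 = x^3 + 12*x:
2y * dy/dx = 3x^2 + 12
dy/dx = (3x^2 + 12)/(2y)
Numerator: 3*4^2 + 12 = 60
Denominator: 2*10.583 = 21.166
dy/dx = 60/21.166 = 2.8347

2.8347


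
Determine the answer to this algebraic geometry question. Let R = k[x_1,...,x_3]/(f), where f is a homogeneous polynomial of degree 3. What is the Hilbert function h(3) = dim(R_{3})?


For R = k[x_1,...,x_n]/(f) with f homogeneous of degree e:
The Hilbert series is (1 - t^e)/(1 - t)^n.
So h(d) = C(d+n-1, n-1) - C(d-e+n-1, n-1) for d >= e.
With n=3, e=3, d=3:
C(3+3-1, 3-1) = C(5, 2) = 10
C(3-3+3-1, 3-1) = C(2, 2) = 1
h(3) = 10 - 1 = 9

9


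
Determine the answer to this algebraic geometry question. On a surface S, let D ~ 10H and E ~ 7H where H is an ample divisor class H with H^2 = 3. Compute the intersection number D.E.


Using bilinearity of the intersection pairing on a surface S:
(aH).(bH) = ab * (H.H)
We have H^2 = 3.
D.E = (10H).(7H) = 10*7*3
= 70*3
= 210

210


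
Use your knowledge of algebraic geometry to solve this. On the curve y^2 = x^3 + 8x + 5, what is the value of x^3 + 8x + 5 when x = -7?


Compute x^3 + 8x + 5 at x = -7:
x^3 = (-7)^3 = -343
8*x = 8*(-7) = -56
Sum: -343 - 56 + 5 = -394

-394


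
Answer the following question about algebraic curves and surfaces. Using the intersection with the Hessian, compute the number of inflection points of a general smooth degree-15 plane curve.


For a general smooth plane curve C of degree d, the inflection points are
the intersection of C with its Hessian curve, which has degree 3(d-2).
By Bezout, the total intersection number is d * 3(d-2) = 15 * 39 = 585.
For a general curve every flex is ordinary, so each contributes
multiplicity 1 to C·Hess(C), and the number of distinct inflection
points is 3d(d-2).
Inflection points = 3*15*(15-2) = 3*15*13 = 585

585


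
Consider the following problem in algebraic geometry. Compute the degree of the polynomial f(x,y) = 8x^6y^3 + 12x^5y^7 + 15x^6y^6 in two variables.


Examine each term for its total degree (sum of exponents).
  Term '8x^6y^3' has total degree 6+3 = 9.
  Term '12x^5y^7' has total degree 5+7 = 12.
  Term '15x^6y^6' has total degree 6+6 = 12.
The maximum total degree among all terms is 12.

12


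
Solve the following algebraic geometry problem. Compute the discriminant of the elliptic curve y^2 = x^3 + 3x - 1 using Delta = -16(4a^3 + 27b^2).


Compute each component:
4a^3 = 4*3^3 = 4*27 = 108
27b^2 = 27*(-1)^2 = 27*1 = 27
4a^3 + 27b^2 = 108 + 27 = 135
Delta = -16*135 = -2160

-2160


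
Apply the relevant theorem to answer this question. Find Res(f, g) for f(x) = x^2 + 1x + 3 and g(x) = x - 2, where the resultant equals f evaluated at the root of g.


For Res(f, x - c), we evaluate f at x = c.
f(2) = 2^2 + 1*2 + 3
= 4 + 2 + 3
= 6 + 3 = 9
Res(f, g) = 9

9


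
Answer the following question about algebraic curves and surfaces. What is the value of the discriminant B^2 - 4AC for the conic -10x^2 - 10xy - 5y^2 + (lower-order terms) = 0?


The discriminant of a conic Ax^2 + Bxy + Cy^2 + ... = 0 is B^2 - 4AC.
B^2 = (-10)^2 = 100
4AC = 4*(-10)*(-5) = 200
Discriminant = 100 - 200 = -100

-100


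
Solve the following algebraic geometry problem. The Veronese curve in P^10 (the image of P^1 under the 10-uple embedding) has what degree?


The rational normal curve in P^10 is the image of P^1 under the 10-uple Veronese.
A general hyperplane in P^10 pulls back to a degree-10 form on P^1, which has 10 zeros,
so the curve meets a general hyperplane in 10 points. Degree = 10.

10


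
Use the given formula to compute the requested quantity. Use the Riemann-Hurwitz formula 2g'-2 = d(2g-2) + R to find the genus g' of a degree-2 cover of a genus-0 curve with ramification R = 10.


Riemann-Hurwitz formula: 2g' - 2 = d(2g - 2) + R
Given: d = 2, g = 0, R = 10
2g' - 2 = 2*(2*0 - 2) + 10
2g' - 2 = 2*(-2) + 10
2g' - 2 = -4 + 10 = 6
2g' = 8
g' = 4

4


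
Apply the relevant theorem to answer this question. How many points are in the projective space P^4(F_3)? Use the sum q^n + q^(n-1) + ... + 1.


P^4(F_3) has (q^(n+1) - 1)/(q - 1) points.
= 3^4 + 3^3 + 3^2 + 3^1 + 3^0
= 81 + 27 + 9 + 3 + 1
= 121

121


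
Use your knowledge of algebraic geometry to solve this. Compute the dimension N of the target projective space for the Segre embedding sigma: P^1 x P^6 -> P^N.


The Segre embedding maps P^m x P^n into P^N via
all products of coordinates from each factor.
N = (m+1)(n+1) - 1
N = (1+1)(6+1) - 1
N = 2*7 - 1
N = 14 - 1 = 13

13


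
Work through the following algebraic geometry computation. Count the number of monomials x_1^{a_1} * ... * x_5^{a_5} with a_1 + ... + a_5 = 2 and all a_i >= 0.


The number of degree-2 monomials in 5 variables is C(d+n-1, n-1).
= C(2+5-1, 5-1) = C(6, 4)
= 15

15


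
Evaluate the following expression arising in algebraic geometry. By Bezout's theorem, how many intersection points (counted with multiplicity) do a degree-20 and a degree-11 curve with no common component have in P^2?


Bezout's theorem states the intersection count equals the product of degrees.
Intersection count = 20 * 11 = 220

220


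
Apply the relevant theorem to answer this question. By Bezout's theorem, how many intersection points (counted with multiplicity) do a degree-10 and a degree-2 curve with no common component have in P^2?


Bezout's theorem states the intersection count equals the product of degrees.
Intersection count = 10 * 2 = 20

20


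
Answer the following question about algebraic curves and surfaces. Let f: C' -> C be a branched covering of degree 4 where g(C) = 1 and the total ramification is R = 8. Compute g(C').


Riemann-Hurwitz formula: 2g' - 2 = d(2g - 2) + R
Given: d = 4, g = 1, R = 8
2g' - 2 = 4*(2*1 - 2) + 8
2g' - 2 = 4*0 + 8
2g' - 2 = 0 + 8 = 8
2g' = 10
g' = 5

5


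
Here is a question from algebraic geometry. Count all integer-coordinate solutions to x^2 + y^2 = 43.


Systematically check integer values of x where x^2 <= 43.
For each valid x, check if 43 - x^2 is a perfect square.
Total integer solutions found: 0

0


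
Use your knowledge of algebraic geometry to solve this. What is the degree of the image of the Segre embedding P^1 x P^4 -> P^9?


The degree of the Segre variety P^1 x P^4 is C(m+n, m).
= C(5, 1)
= 5

5


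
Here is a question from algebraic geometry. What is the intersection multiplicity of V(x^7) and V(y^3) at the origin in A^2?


The intersection multiplicity of V(x^a) and V(y^b) at the origin is:
I(O; V(x^7), V(y^3)) = dim_k(k[x,y]/(x^7, y^3))
A basis for k[x,y]/(x^7, y^3) is the set of monomials x^i * y^j
where 0 <= i < 7 and 0 <= j < 3.
The number of such monomials is 7 * 3 = 21

21


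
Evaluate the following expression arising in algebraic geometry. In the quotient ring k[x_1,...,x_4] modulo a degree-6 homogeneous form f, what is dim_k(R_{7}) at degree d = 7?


For R = k[x_1,...,x_n]/(f) with f homogeneous of degree e:
The Hilbert series is (1 - t^e)/(1 - t)^n.
So h(d) = C(d+n-1, n-1) - C(d-e+n-1, n-1) for d >= e.
With n=4, e=6, d=7:
C(7+4-1, 4-1) = C(10, 3) = 120
C(7-6+4-1, 4-1) = C(4, 3) = 4
h(7) = 120 - 4 = 116

116


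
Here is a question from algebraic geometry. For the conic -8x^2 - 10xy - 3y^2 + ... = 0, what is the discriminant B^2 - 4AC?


The discriminant of a conic Ax^2 + Bxy + Cy^2 + ... = 0 is B^2 - 4AC.
B^2 = (-10)^2 = 100
4AC = 4*(-8)*(-3) = 96
Discriminant = 100 - 96 = 4

4
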